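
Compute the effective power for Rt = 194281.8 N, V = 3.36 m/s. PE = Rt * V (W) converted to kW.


Formula: PE = Rt * V / 1000 (kW)
Step 1 — PE (W) = 194281.8 * 3.36 = 652786.848 W
Step 2 — PE (kW) = 652786.848 / 1000 ≈ 652.79 kW (5 s.f.)

652.79 kW


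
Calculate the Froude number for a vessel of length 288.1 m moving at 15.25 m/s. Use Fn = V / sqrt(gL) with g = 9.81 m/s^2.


Formula: Fn = V / sqrt(g * L)
Step 1 — g * L = 9.81 * 288.1 = 2826.261
Step 2 — sqrt(g * L) = sqrt(2826.261) = 53.16259
Step 3 — Fn = 15.25 / 53.16259 ≈ 0.28686 (5 s.f.)

0.28686


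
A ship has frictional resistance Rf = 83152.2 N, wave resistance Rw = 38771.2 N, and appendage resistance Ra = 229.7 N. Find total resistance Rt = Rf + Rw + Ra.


Formula: Rt = Rf + Rw + Ra
Substituting: Rt = 83152.2 + 38771.2 + 229.7
Result: Rt = 122153.1 N

122153.1 N


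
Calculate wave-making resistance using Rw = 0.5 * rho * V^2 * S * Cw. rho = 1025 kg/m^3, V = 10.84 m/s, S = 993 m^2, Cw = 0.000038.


Formula: Rw = 0.5 * rho * V^2 * S * Cw
Step 1 — V^2 = 10.84^2 = 117.5056
Step 2 — 0.5 * rho * V^2 = 0.5 * 1025 * 117.5056 = 60221.62
Step 3 — Rw = 60221.62 * 993 * 0.000038 ≈ 2272.4 N (5 s.f.)

2272.4 N


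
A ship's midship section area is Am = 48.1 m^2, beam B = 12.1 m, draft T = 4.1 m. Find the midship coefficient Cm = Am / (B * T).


Formula: Cm = Am / (B * T)
Step 1 — B * T = 12.1 * 4.1 = 49.61 m^2
Step 2 — Cm = 48.1 / 49.61 ≈ 0.96956 (5 s.f.)

0.96956


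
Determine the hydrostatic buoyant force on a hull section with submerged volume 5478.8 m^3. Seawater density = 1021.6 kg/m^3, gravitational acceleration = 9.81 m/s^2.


Formula: Fb = rho * g * V
Substituting: Fb = 1021.6 * 9.81 * 5478.8
Intermediate: 1021.6 * 9.81 = 10021.896
Result: Fb = 10021.896 * 5478.8 ≈ 54908000 N (5 s.f.)

54908000 N


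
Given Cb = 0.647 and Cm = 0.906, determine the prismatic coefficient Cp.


Formula: Cp = Cb / Cm
Substituting: Cp = 0.647 / 0.906
Result: Cp ≈ 0.71413 (5 s.f.)

0.71413


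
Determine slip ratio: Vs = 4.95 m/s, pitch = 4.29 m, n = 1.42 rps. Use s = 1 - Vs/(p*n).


Formula: s = 1 - Vs / (p * n)
Step 1 — p * n = 4.29 * 1.42 = 6.0918
Step 2 — Vs / (p*n) = 4.95 / 6.0918 = 0.812568 (6 d.p.)
Step 3 — s = 1 - 0.812568 = 0.187432

0.187432


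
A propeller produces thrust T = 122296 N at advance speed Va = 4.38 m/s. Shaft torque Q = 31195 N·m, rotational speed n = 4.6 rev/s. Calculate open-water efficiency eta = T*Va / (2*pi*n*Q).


Formula: eta = T * Va / (2 * pi * n * Q)
Step 1 — numerator = T * Va = 122296 * 4.38 = 535656.48
Step 2 — 2 * pi * n = 2 * pi * 4.6 = 28.902652
Step 3 — denominator = 28.902652 * 31195 = 901618.23
Step 4 — eta = 535656.48 / 901618.23 ≈ 0.59411 (5 s.f.)

0.59411


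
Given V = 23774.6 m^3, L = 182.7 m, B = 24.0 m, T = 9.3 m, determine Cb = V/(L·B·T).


Formula: Cb = V / (L * B * T)
Step 1 — L * B * T = 182.7 * 24.0 * 9.3 = 40778.64 m^3
Step 2 — Cb = 23774.6 / 40778.64 ≈ 0.58302 (5 s.f.)

0.58302


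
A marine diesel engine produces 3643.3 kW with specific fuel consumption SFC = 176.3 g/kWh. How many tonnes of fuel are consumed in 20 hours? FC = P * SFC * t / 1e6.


Formula: FC (tonnes) = P * SFC * t / 1,000,000
Step 1 — P * SFC * t = 3643.3 * 176.3 * 20 = 12846275.8 g
Step 2 — FC (tonnes) = 12846275.8 / 1,000,000 ≈ 12.846 tonnes (5 s.f.)

12.846 tonnes


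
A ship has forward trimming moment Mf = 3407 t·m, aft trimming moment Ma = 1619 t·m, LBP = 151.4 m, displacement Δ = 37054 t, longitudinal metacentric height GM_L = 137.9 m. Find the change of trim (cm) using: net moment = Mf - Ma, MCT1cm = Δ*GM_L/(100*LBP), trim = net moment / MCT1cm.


Formula: net trimming moment = Mf - Ma; MCT1cm = Δ*GM_L/(100*LBP); trim = net moment / MCT1cm
Step 1 — net trimming moment = 3407 - 1619 = 1788 t·m
Step 2 — MCT1cm = 37054 * 137.9 / (100 * 151.4) = 337.4998 t·m/cm
Step 3 — trim = 1788 / 337.4998 ≈ 5.2978 cm (5 s.f.)

5.2978 cm


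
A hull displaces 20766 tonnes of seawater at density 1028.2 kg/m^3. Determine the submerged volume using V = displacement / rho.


Formula: V = mass / rho
Step 1 — convert tonnes to kg: 20766 t * 1000 = 20766000 kg
Step 2 — V = 20766000 / 1028.2 ≈ 20196 m^3 (5 s.f.)

20196 m^3


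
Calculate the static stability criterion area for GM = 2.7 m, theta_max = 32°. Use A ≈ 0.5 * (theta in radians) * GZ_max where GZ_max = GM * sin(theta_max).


Formula: GZ_max = GM * sin(theta); Area = 0.5 * theta_rad * GZ_max
Step 1 — GZ_max = 2.7 * sin(32°) = 2.7 * 0.529919 = 1.430781 m
Step 2 — theta_rad = 32 * pi/180 = 0.558505 rad
Step 3 — Area = 0.5 * 0.558505 * 1.430781 ≈ 0.39955 m·rad (5 s.f.)

0.39955 m·rad


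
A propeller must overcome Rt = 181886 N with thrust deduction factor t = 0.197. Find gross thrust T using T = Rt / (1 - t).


Formula: T = Rt / (1 - t)
Step 1 — (1 - t) = 1 - 0.197 = 0.803
Step 2 — T = 181886 / 0.803 ≈ 226510 N (5 s.f.)

226510 N


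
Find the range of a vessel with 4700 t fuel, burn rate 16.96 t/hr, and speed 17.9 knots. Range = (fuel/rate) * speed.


Formula: endurance = fuel / rate; range = endurance * speed
Step 1 — endurance = 4700 / 16.96 = 277.1226 hours
Step 2 — range = 277.1226 * 17.9 ≈ 4960.5 nautical miles (5 s.f.)

4960.5 NM


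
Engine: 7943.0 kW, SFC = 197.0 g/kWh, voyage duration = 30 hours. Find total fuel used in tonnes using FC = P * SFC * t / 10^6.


Formula: FC (tonnes) = P * SFC * t / 1,000,000
Step 1 — P * SFC * t = 7943.0 * 197.0 * 30 = 46943130.0 g
Step 2 — FC (tonnes) = 46943130.0 / 1,000,000 ≈ 46.943 tonnes (5 s.f.)

46.943 tonnes


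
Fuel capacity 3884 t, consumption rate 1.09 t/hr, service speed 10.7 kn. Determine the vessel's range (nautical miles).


Formula: endurance = fuel / rate; range = endurance * speed
Step 1 — endurance = 3884 / 1.09 = 3563.3028 hours
Step 2 — range = 3563.3028 * 10.7 ≈ 38127 nautical miles (5 s.f.)

38127 NM


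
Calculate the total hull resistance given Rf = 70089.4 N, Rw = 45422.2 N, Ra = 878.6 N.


Formula: Rt = Rf + Rw + Ra
Substituting: Rt = 70089.4 + 45422.2 + 878.6
Result: Rt = 116390.2 N

116390.2 N


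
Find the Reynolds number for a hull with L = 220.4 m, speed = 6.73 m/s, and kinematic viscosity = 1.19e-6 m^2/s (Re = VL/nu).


Formula: Re = V * L / nu
Step 1 — V * L = 6.73 * 220.4 = 1483.292 m^2/s
Step 2 — Re = 1483.292 / 1.19e-6 = 1.25e+09

1.25e+09


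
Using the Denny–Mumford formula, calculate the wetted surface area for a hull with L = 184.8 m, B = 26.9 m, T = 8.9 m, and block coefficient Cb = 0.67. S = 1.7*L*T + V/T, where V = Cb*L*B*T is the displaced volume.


Formula: S = 1.7*L*T + V/T with V = Cb*L*B*T, i.e. S = L * (1.7*T + Cb*B)
Step 1 — 1.7*T = 1.7 * 8.9 = 15.13 m
Step 2 — Cb*B = 0.67 * 26.9 = 18.023 m
Step 3 — 1.7*T + Cb*B = 15.13 + 18.023 = 33.153 m
Step 4 — S = 184.8 * 33.153 ≈ 6126.7 m^2 (5 s.f.)

6126.7 m^2


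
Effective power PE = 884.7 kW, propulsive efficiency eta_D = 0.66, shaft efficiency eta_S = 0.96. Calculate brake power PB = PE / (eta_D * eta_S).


Formula: PB = PE / (eta_D * eta_S)
Step 1 — combined efficiency = eta_D * eta_S = 0.66 * 0.96 = 0.6336
Step 2 — PB = 884.7 / 0.6336 ≈ 1396.3 kW (5 s.f.)

1396.3 kW


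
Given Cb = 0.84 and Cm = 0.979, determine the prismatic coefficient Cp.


Formula: Cp = Cb / Cm
Substituting: Cp = 0.84 / 0.979
Result: Cp ≈ 0.85802 (5 s.f.)

0.85802


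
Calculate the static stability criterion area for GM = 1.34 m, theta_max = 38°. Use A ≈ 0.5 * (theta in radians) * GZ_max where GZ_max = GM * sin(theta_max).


Formula: GZ_max = GM * sin(theta); Area = 0.5 * theta_rad * GZ_max
Step 1 — GZ_max = 1.34 * sin(38°) = 1.34 * 0.615661 = 0.824986 m
Step 2 — theta_rad = 38 * pi/180 = 0.663225 rad
Step 3 — Area = 0.5 * 0.663225 * 0.824986 ≈ 0.27358 m·rad (5 s.f.)

0.27358 m·rad


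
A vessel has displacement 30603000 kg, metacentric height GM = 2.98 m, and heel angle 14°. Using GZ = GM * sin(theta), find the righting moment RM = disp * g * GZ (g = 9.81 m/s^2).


Formula: GZ = GM * sin(theta); RM = disp * g * GZ
Step 1 — GZ = 2.98 * sin(14°) = 2.98 * 0.241922 = 0.720928 m
Step 2 — RM = 30603000 * 9.81 * 0.720928 ≈ 216430000 N·m (5 s.f.)

216430000 N·m


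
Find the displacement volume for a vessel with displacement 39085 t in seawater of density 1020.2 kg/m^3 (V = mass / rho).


Formula: V = mass / rho
Step 1 — convert tonnes to kg: 39085 t * 1000 = 39085000 kg
Step 2 — V = 39085000 / 1020.2 ≈ 38311 m^3 (5 s.f.)

38311 m^3


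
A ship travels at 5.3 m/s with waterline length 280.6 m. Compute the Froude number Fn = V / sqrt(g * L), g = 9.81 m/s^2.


Formula: Fn = V / sqrt(g * L)
Step 1 — g * L = 9.81 * 280.6 = 2752.686
Step 2 — sqrt(g * L) = sqrt(2752.686) = 52.466046
Step 3 — Fn = 5.3 / 52.466046 ≈ 0.10102 (5 s.f.)

0.10102


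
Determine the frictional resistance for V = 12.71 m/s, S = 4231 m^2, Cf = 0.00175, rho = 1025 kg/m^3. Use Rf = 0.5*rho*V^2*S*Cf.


Formula: Rf = 0.5 * rho * V^2 * S * Cf
Step 1 — V^2 = 12.71^2 = 161.5441
Step 2 — 0.5 * rho * V^2 = 0.5 * 1025 * 161.5441 = 82791.35125
Step 3 — Rf = 82791.35125 * 4231 * 0.00175 ≈ 613010 N (5 s.f.)

613010 N


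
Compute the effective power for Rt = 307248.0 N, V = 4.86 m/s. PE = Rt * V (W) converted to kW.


Formula: PE = Rt * V / 1000 (kW)
Step 1 — PE (W) = 307248.0 * 4.86 = 1493225.28 W
Step 2 — PE (kW) = 1493225.28 / 1000 ≈ 1493.2 kW (5 s.f.)

1493.2 kW


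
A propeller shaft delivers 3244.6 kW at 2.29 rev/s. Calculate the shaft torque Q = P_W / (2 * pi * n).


Formula: Q = P_W / (2 * pi * n)
Step 1 — P_W = 3244.6 kW * 1000 = 3244600.0 W
Step 2 — 2 * pi * n = 2 * pi * 2.29 = 14.388494
Step 3 — Q = 3244600.0 / 14.388494 ≈ 225500 N·m (5 s.f.)

225500 N·m


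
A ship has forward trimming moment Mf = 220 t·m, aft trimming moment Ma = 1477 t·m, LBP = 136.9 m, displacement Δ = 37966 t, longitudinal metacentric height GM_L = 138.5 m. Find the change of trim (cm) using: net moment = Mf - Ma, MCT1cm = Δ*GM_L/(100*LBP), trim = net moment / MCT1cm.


Formula: net trimming moment = Mf - Ma; MCT1cm = Δ*GM_L/(100*LBP); trim = net moment / MCT1cm
Step 1 — net trimming moment = 220 - 1477 = -1257 t·m
Step 2 — MCT1cm = 37966 * 138.5 / (100 * 136.9) = 384.0972 t·m/cm
Step 3 — trim = -1257 / 384.0972 ≈ -3.2726 cm (5 s.f.)

-3.2726 cm


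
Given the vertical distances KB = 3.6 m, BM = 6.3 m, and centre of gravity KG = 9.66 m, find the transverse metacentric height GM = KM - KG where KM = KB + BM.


Formula: GM = KB + BM - KG
Step 1 — KM = KB + BM = 3.6 + 6.3 = 9.9 m
Step 2 — GM = KM - KG = 9.9 - 9.66 = 0.24 m

0.24 m


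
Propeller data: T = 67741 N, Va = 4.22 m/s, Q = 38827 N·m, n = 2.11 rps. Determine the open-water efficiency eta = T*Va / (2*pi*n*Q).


Formula: eta = T * Va / (2 * pi * n * Q)
Step 1 — numerator = T * Va = 67741 * 4.22 = 285867.02
Step 2 — 2 * pi * n = 2 * pi * 2.11 = 13.257521
Step 3 — denominator = 13.257521 * 38827 = 514749.77
Step 4 — eta = 285867.02 / 514749.77 ≈ 0.55535 (5 s.f.)

0.55535


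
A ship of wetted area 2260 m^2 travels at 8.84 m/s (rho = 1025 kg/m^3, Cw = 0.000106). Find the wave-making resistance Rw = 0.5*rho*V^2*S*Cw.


Formula: Rw = 0.5 * rho * V^2 * S * Cw
Step 1 — V^2 = 8.84^2 = 78.1456
Step 2 — 0.5 * rho * V^2 = 0.5 * 1025 * 78.1456 = 40049.62
Step 3 — Rw = 40049.62 * 2260 * 0.000106 ≈ 9594.3 N (5 s.f.)

9594.3 N


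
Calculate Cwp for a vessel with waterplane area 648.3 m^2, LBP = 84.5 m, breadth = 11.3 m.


Formula: Cwp = Aw / (L * B)
Step 1 — L * B = 84.5 * 11.3 = 954.85 m^2
Step 2 — Cwp = 648.3 / 954.85 ≈ 0.67895 (5 s.f.)

0.67895


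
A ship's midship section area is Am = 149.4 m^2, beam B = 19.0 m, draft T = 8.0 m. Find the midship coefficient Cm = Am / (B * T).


Formula: Cm = Am / (B * T)
Step 1 — B * T = 19.0 * 8.0 = 152.0 m^2
Step 2 — Cm = 149.4 / 152.0 ≈ 0.98289 (5 s.f.)

0.98289


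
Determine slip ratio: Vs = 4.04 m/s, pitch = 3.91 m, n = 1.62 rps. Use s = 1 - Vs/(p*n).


Formula: s = 1 - Vs / (p * n)
Step 1 — p * n = 3.91 * 1.62 = 6.3342
Step 2 — Vs / (p*n) = 4.04 / 6.3342 = 0.637807 (6 d.p.)
Step 3 — s = 1 - 0.637807 = 0.362193

0.362193


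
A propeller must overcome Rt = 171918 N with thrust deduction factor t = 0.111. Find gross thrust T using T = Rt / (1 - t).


Formula: T = Rt / (1 - t)
Step 1 — (1 - t) = 1 - 0.111 = 0.889
Step 2 — T = 171918 / 0.889 ≈ 193380 N (5 s.f.)

193380 N


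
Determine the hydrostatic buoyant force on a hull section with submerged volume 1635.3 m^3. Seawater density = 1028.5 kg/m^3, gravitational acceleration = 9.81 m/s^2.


Formula: Fb = rho * g * V
Substituting: Fb = 1028.5 * 9.81 * 1635.3
Intermediate: 1028.5 * 9.81 = 10089.585
Result: Fb = 10089.585 * 1635.3 ≈ 16499000 N (5 s.f.)

16499000 N


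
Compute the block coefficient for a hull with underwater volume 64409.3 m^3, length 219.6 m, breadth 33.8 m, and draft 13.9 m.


Formula: Cb = V / (L * B * T)
Step 1 — L * B * T = 219.6 * 33.8 * 13.9 = 103172.472 m^3
Step 2 — Cb = 64409.3 / 103172.472 ≈ 0.62429 (5 s.f.)

0.62429


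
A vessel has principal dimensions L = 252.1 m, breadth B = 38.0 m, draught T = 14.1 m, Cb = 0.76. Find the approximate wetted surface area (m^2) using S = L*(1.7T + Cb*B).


Formula: S = 1.7*L*T + V/T with V = Cb*L*B*T, i.e. S = L * (1.7*T + Cb*B)
Step 1 — 1.7*T = 1.7 * 14.1 = 23.97 m
Step 2 — Cb*B = 0.76 * 38.0 = 28.88 m
Step 3 — 1.7*T + Cb*B = 23.97 + 28.88 = 52.85 m
Step 4 — S = 252.1 * 52.85 ≈ 13323 m^2 (5 s.f.)

13323 m^2


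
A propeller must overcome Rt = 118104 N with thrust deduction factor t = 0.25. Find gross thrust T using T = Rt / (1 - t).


Formula: T = Rt / (1 - t)
Step 1 — (1 - t) = 1 - 0.25 = 0.75
Step 2 — T = 118104 / 0.75 ≈ 157470 N (5 s.f.)

157470 N


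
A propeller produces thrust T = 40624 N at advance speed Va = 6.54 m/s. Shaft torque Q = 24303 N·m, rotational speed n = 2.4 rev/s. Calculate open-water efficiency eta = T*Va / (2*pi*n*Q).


Formula: eta = T * Va / (2 * pi * n * Q)
Step 1 — numerator = T * Va = 40624 * 6.54 = 265680.96
Step 2 — 2 * pi * n = 2 * pi * 2.4 = 15.079645
Step 3 — denominator = 15.079645 * 24303 = 366480.61
Step 4 — eta = 265680.96 / 366480.61 ≈ 0.72495 (5 s.f.)

0.72495


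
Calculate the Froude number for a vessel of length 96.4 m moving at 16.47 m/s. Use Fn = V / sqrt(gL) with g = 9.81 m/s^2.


Formula: Fn = V / sqrt(g * L)
Step 1 — g * L = 9.81 * 96.4 = 945.684
Step 2 — sqrt(g * L) = sqrt(945.684) = 30.751976
Step 3 — Fn = 16.47 / 30.751976 ≈ 0.53558 (5 s.f.)

0.53558


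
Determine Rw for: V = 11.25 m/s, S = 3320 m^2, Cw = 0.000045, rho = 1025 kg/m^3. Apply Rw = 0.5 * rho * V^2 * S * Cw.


Formula: Rw = 0.5 * rho * V^2 * S * Cw
Step 1 — V^2 = 11.25^2 = 126.5625
Step 2 — 0.5 * rho * V^2 = 0.5 * 1025 * 126.5625 = 64863.28125
Step 3 — Rw = 64863.28125 * 3320 * 0.000045 ≈ 9690.6 N (5 s.f.)

9690.6 N


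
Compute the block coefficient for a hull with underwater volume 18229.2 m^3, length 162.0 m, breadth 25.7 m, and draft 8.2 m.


Formula: Cb = V / (L * B * T)
Step 1 — L * B * T = 162.0 * 25.7 * 8.2 = 34139.88 m^3
Step 2 — Cb = 18229.2 / 34139.88 ≈ 0.53396 (5 s.f.)

0.53396


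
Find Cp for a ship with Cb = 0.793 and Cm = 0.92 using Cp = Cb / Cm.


Formula: Cp = Cb / Cm
Substituting: Cp = 0.793 / 0.92
Result: Cp ≈ 0.86196 (5 s.f.)

0.86196


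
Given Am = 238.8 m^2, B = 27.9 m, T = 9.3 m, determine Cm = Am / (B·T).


Formula: Cm = Am / (B * T)
Step 1 — B * T = 27.9 * 9.3 = 259.47 m^2
Step 2 — Cm = 238.8 / 259.47 ≈ 0.92034 (5 s.f.)

0.92034


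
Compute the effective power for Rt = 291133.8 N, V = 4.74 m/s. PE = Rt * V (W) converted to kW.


Formula: PE = Rt * V / 1000 (kW)
Step 1 — PE (W) = 291133.8 * 4.74 = 1379974.212 W
Step 2 — PE (kW) = 1379974.212 / 1000 ≈ 1380.0 kW (5 s.f.)

1380.0 kW


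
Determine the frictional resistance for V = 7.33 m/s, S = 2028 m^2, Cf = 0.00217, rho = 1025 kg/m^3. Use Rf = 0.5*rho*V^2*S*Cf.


Formula: Rf = 0.5 * rho * V^2 * S * Cf
Step 1 — V^2 = 7.33^2 = 53.7289
Step 2 — 0.5 * rho * V^2 = 0.5 * 1025 * 53.7289 = 27536.06125
Step 3 — Rf = 27536.06125 * 2028 * 0.00217 ≈ 121180 N (5 s.f.)

121180 N


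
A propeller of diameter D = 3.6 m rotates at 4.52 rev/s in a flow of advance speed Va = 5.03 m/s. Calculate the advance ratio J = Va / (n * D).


Formula: J = Va / (n * D)
Step 1 — n * D = 4.52 * 3.6 = 16.272
Step 2 — J = 5.03 / 16.272 ≈ 0.30912 (5 s.f.)

0.30912


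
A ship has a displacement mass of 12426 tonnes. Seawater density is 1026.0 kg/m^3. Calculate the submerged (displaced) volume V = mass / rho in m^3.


Formula: V = mass / rho
Step 1 — convert tonnes to kg: 12426 t * 1000 = 12426000 kg
Step 2 — V = 12426000 / 1026.0 ≈ 12111 m^3 (5 s.f.)

12111 m^3


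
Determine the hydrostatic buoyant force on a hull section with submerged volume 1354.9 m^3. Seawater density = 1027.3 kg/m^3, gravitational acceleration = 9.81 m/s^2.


Formula: Fb = rho * g * V
Substituting: Fb = 1027.3 * 9.81 * 1354.9
Intermediate: 1027.3 * 9.81 = 10077.813
Result: Fb = 10077.813 * 1354.9 ≈ 13654000 N (5 s.f.)

13654000 N


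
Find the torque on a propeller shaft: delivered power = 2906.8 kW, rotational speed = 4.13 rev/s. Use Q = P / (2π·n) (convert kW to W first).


Formula: Q = P_W / (2 * pi * n)
Step 1 — P_W = 2906.8 kW * 1000 = 2906800.0 W
Step 2 — 2 * pi * n = 2 * pi * 4.13 = 25.949555
Step 3 — Q = 2906800.0 / 25.949555 ≈ 112020 N·m (5 s.f.)

112020 N·m


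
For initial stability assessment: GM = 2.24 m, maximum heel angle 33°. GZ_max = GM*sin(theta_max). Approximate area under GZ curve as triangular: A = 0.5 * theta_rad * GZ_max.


Formula: GZ_max = GM * sin(theta); Area = 0.5 * theta_rad * GZ_max
Step 1 — GZ_max = 2.24 * sin(33°) = 2.24 * 0.544639 = 1.219991 m
Step 2 — theta_rad = 33 * pi/180 = 0.575959 rad
Step 3 — Area = 0.5 * 0.575959 * 1.219991 ≈ 0.35133 m·rad (5 s.f.)

0.35133 m·rad


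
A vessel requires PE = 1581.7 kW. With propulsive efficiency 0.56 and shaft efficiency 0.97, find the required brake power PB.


Formula: PB = PE / (eta_D * eta_S)
Step 1 — combined efficiency = eta_D * eta_S = 0.56 * 0.97 = 0.5432
Step 2 — PB = 1581.7 / 0.5432 ≈ 2911.8 kW (5 s.f.)

2911.8 kW


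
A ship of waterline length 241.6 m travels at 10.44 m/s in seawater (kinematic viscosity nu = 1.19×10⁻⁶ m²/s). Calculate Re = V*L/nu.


Formula: Re = V * L / nu
Step 1 — V * L = 10.44 * 241.6 = 2522.304 m^2/s
Step 2 — Re = 2522.304 / 1.19e-6 = 2.12e+09

2.12e+09


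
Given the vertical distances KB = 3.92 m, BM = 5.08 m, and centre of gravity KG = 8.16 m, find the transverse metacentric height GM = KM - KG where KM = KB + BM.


Formula: GM = KB + BM - KG
Step 1 — KM = KB + BM = 3.92 + 5.08 = 9.0 m
Step 2 — GM = KM - KG = 9.0 - 8.16 = 0.84 m

0.84 m


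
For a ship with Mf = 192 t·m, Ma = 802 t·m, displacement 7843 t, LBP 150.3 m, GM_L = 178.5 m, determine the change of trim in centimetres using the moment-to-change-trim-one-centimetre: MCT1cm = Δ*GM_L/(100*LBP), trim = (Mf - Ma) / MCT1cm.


Formula: net trimming moment = Mf - Ma; MCT1cm = Δ*GM_L/(100*LBP); trim = net moment / MCT1cm
Step 1 — net trimming moment = 192 - 802 = -610 t·m
Step 2 — MCT1cm = 7843 * 178.5 / (100 * 150.3) = 93.1454 t·m/cm
Step 3 — trim = -610 / 93.1454 ≈ -6.5489 cm (5 s.f.)

-6.5489 cm


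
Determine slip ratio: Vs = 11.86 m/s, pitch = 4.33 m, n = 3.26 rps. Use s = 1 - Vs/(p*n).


Formula: s = 1 - Vs / (p * n)
Step 1 — p * n = 4.33 * 3.26 = 14.1158
Step 2 — Vs / (p*n) = 11.86 / 14.1158 = 0.840193 (6 d.p.)
Step 3 — s = 1 - 0.840193 = 0.159807

0.159807


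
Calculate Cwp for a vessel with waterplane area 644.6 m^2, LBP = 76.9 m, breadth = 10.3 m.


Formula: Cwp = Aw / (L * B)
Step 1 — L * B = 76.9 * 10.3 = 792.07 m^2
Step 2 — Cwp = 644.6 / 792.07 ≈ 0.81382 (5 s.f.)

0.81382


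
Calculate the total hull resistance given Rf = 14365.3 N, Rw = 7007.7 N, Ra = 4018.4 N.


Formula: Rt = Rf + Rw + Ra
Substituting: Rt = 14365.3 + 7007.7 + 4018.4
Result: Rt = 25391.4 N

25391.4 N


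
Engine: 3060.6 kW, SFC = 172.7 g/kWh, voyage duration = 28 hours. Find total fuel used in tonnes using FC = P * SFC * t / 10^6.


Formula: FC (tonnes) = P * SFC * t / 1,000,000
Step 1 — P * SFC * t = 3060.6 * 172.7 * 28 = 14799837.36 g
Step 2 — FC (tonnes) = 14799837.36 / 1,000,000 ≈ 14.800 tonnes (5 s.f.)

14.800 tonnes


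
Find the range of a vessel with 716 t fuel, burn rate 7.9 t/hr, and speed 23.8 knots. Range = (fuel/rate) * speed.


Formula: endurance = fuel / rate; range = endurance * speed
Step 1 — endurance = 716 / 7.9 = 90.6329 hours
Step 2 — range = 90.6329 * 23.8 ≈ 2157.1 nautical miles (5 s.f.)

2157.1 NM


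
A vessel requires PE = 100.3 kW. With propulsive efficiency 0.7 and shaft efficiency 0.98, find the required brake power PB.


Formula: PB = PE / (eta_D * eta_S)
Step 1 — combined efficiency = eta_D * eta_S = 0.7 * 0.98 = 0.686
Step 2 — PB = 100.3 / 0.686 ≈ 146.21 kW (5 s.f.)

146.21 kW


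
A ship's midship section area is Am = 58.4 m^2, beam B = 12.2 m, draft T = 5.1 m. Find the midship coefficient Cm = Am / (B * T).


Formula: Cm = Am / (B * T)
Step 1 — B * T = 12.2 * 5.1 = 62.22 m^2
Step 2 — Cm = 58.4 / 62.22 ≈ 0.93860 (5 s.f.)

0.93860


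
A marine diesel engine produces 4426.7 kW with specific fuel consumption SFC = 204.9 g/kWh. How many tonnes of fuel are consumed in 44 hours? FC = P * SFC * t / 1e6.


Formula: FC (tonnes) = P * SFC * t / 1,000,000
Step 1 — P * SFC * t = 4426.7 * 204.9 * 44 = 39909356.52 g
Step 2 — FC (tonnes) = 39909356.52 / 1,000,000 ≈ 39.909 tonnes (5 s.f.)

39.909 tonnes


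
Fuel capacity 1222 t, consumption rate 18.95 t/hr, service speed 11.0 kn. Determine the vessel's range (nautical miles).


Formula: endurance = fuel / rate; range = endurance * speed
Step 1 — endurance = 1222 / 18.95 = 64.4855 hours
Step 2 — range = 64.4855 * 11.0 ≈ 709.34 nautical miles (5 s.f.)

709.34 NM


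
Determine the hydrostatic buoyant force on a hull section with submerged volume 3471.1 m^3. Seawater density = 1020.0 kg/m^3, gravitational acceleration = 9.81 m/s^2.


Formula: Fb = rho * g * V
Substituting: Fb = 1020.0 * 9.81 * 3471.1
Intermediate: 1020.0 * 9.81 = 10006.2
Result: Fb = 10006.2 * 3471.1 ≈ 34733000 N (5 s.f.)

34733000 N


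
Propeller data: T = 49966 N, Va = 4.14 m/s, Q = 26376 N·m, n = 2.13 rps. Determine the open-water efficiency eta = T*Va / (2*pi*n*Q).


Formula: eta = T * Va / (2 * pi * n * Q)
Step 1 — numerator = T * Va = 49966 * 4.14 = 206859.24
Step 2 — 2 * pi * n = 2 * pi * 2.13 = 13.383185
Step 3 — denominator = 13.383185 * 26376 = 352994.89
Step 4 — eta = 206859.24 / 352994.89 ≈ 0.58601 (5 s.f.)

0.58601


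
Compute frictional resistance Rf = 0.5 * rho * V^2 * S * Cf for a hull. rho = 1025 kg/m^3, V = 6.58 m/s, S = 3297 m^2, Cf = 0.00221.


Formula: Rf = 0.5 * rho * V^2 * S * Cf
Step 1 — V^2 = 6.58^2 = 43.2964
Step 2 — 0.5 * rho * V^2 = 0.5 * 1025 * 43.2964 = 22189.405
Step 3 — Rf = 22189.405 * 3297 * 0.00221 ≈ 161680 N (5 s.f.)

161680 N


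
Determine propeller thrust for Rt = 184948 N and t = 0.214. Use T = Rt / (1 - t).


Formula: T = Rt / (1 - t)
Step 1 — (1 - t) = 1 - 0.214 = 0.786
Step 2 — T = 184948 / 0.786 ≈ 235300 N (5 s.f.)

235300 N


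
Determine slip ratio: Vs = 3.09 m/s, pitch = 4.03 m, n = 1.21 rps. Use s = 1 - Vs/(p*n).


Formula: s = 1 - Vs / (p * n)
Step 1 — p * n = 4.03 * 1.21 = 4.8763
Step 2 — Vs / (p*n) = 3.09 / 4.8763 = 0.633677 (6 d.p.)
Step 3 — s = 1 - 0.633677 = 0.366323

0.366323


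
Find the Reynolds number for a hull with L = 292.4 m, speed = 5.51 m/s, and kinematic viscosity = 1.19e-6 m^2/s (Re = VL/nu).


Formula: Re = V * L / nu
Step 1 — V * L = 5.51 * 292.4 = 1611.124 m^2/s
Step 2 — Re = 1611.124 / 1.19e-6 = 1.35e+09

1.35e+09


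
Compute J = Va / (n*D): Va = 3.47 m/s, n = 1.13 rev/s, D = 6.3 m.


Formula: J = Va / (n * D)
Step 1 — n * D = 1.13 * 6.3 = 7.119
Step 2 — J = 3.47 / 7.119 ≈ 0.48743 (5 s.f.)

0.48743


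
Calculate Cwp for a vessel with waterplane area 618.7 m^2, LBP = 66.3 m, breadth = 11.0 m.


Formula: Cwp = Aw / (L * B)
Step 1 — L * B = 66.3 * 11.0 = 729.3 m^2
Step 2 — Cwp = 618.7 / 729.3 ≈ 0.84835 (5 s.f.)

0.84835


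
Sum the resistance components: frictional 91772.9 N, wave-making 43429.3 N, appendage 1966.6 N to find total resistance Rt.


Formula: Rt = Rf + Rw + Ra
Substituting: Rt = 91772.9 + 43429.3 + 1966.6
Result: Rt = 137168.8 N

137168.8 N


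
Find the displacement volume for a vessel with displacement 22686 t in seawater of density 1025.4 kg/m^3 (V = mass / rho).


Formula: V = mass / rho
Step 1 — convert tonnes to kg: 22686 t * 1000 = 22686000 kg
Step 2 — V = 22686000 / 1025.4 ≈ 22124 m^3 (5 s.f.)

22124 m^3


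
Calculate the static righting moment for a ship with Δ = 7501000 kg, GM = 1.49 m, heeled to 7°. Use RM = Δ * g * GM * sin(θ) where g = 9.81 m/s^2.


Formula: GZ = GM * sin(theta); RM = disp * g * GZ
Step 1 — GZ = 1.49 * sin(7°) = 1.49 * 0.121869 = 0.181585 m
Step 2 — RM = 7501000 * 9.81 * 0.181585 ≈ 13362000 N·m (5 s.f.)

13362000 N·m


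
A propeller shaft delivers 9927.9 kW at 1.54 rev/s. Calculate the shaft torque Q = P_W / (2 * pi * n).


Formula: Q = P_W / (2 * pi * n)
Step 1 — P_W = 9927.9 kW * 1000 = 9927900.0 W
Step 2 — 2 * pi * n = 2 * pi * 1.54 = 9.676105
Step 3 — Q = 9927900.0 / 9.676105 ≈ 1026000 N·m (5 s.f.)

1026000 N·m


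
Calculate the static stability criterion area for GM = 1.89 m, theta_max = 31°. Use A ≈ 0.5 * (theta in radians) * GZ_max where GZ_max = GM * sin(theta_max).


Formula: GZ_max = GM * sin(theta); Area = 0.5 * theta_rad * GZ_max
Step 1 — GZ_max = 1.89 * sin(31°) = 1.89 * 0.515038 = 0.973422 m
Step 2 — theta_rad = 31 * pi/180 = 0.541052 rad
Step 3 — Area = 0.5 * 0.541052 * 0.973422 ≈ 0.26334 m·rad (5 s.f.)

0.26334 m·rad


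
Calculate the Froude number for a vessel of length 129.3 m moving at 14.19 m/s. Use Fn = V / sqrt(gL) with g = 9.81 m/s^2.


Formula: Fn = V / sqrt(g * L)
Step 1 — g * L = 9.81 * 129.3 = 1268.433
Step 2 — sqrt(g * L) = sqrt(1268.433) = 35.615067
Step 3 — Fn = 14.19 / 35.615067 ≈ 0.39843 (5 s.f.)

0.39843


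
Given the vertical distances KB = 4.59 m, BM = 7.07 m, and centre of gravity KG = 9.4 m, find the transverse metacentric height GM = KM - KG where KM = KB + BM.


Formula: GM = KB + BM - KG
Step 1 — KM = KB + BM = 4.59 + 7.07 = 11.66 m
Step 2 — GM = KM - KG = 11.66 - 9.4 = 2.26 m

2.26 m


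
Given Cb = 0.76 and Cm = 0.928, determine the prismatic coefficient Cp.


Formula: Cp = Cb / Cm
Substituting: Cp = 0.76 / 0.928
Result: Cp ≈ 0.81897 (5 s.f.)

0.81897


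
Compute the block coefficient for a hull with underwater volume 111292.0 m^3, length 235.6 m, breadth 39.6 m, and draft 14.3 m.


Formula: Cb = V / (L * B * T)
Step 1 — L * B * T = 235.6 * 39.6 * 14.3 = 133415.568 m^3
Step 2 — Cb = 111292.0 / 133415.568 ≈ 0.83418 (5 s.f.)

0.83418


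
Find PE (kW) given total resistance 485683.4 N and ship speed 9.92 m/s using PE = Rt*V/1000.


Formula: PE = Rt * V / 1000 (kW)
Step 1 — PE (W) = 485683.4 * 9.92 = 4817979.328 W
Step 2 — PE (kW) = 4817979.328 / 1000 ≈ 4818.0 kW (5 s.f.)

4818.0 kW


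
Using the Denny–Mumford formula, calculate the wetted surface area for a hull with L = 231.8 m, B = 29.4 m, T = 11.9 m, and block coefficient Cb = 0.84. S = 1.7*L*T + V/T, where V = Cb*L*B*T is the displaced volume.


Formula: S = 1.7*L*T + V/T with V = Cb*L*B*T, i.e. S = L * (1.7*T + Cb*B)
Step 1 — 1.7*T = 1.7 * 11.9 = 20.23 m
Step 2 — Cb*B = 0.84 * 29.4 = 24.696 m
Step 3 — 1.7*T + Cb*B = 20.23 + 24.696 = 44.926 m
Step 4 — S = 231.8 * 44.926 ≈ 10414 m^2 (5 s.f.)

10414 m^2


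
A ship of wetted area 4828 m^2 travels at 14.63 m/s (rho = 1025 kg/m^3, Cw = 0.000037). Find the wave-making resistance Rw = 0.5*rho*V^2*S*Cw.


Formula: Rw = 0.5 * rho * V^2 * S * Cw
Step 1 — V^2 = 14.63^2 = 214.0369
Step 2 — 0.5 * rho * V^2 = 0.5 * 1025 * 214.0369 = 109693.91125
Step 3 — Rw = 109693.91125 * 4828 * 0.000037 ≈ 19595 N (5 s.f.)

19595 N


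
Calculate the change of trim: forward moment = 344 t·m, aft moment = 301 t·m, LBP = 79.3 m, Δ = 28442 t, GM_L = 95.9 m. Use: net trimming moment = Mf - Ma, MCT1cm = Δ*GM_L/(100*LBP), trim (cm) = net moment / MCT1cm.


Formula: net trimming moment = Mf - Ma; MCT1cm = Δ*GM_L/(100*LBP); trim = net moment / MCT1cm
Step 1 — net trimming moment = 344 - 301 = 43 t·m
Step 2 — MCT1cm = 28442 * 95.9 / (100 * 79.3) = 343.9581 t·m/cm
Step 3 — trim = 43 / 343.9581 ≈ 0.12502 cm (5 s.f.)

0.12502 cm


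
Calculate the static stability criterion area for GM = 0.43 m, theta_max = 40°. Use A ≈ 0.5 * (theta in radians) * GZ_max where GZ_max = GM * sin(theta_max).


Formula: GZ_max = GM * sin(theta); Area = 0.5 * theta_rad * GZ_max
Step 1 — GZ_max = 0.43 * sin(40°) = 0.43 * 0.642788 = 0.276399 m
Step 2 — theta_rad = 40 * pi/180 = 0.698132 rad
Step 3 — Area = 0.5 * 0.698132 * 0.276399 ≈ 0.096481 m·rad (5 s.f.)

0.096481 m·rad


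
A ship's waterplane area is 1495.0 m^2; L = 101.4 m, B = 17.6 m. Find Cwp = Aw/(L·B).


Formula: Cwp = Aw / (L * B)
Step 1 — L * B = 101.4 * 17.6 = 1784.64 m^2
Step 2 — Cwp = 1495.0 / 1784.64 ≈ 0.83770 (5 s.f.)

0.83770


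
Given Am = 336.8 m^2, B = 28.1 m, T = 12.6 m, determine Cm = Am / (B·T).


Formula: Cm = Am / (B * T)
Step 1 — B * T = 28.1 * 12.6 = 354.06 m^2
Step 2 — Cm = 336.8 / 354.06 ≈ 0.95125 (5 s.f.)

0.95125


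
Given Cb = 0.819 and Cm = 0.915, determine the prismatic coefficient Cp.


Formula: Cp = Cb / Cm
Substituting: Cp = 0.819 / 0.915
Result: Cp ≈ 0.89508 (5 s.f.)

0.89508


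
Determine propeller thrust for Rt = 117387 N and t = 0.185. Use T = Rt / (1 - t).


Formula: T = Rt / (1 - t)
Step 1 — (1 - t) = 1 - 0.185 = 0.815
Step 2 — T = 117387 / 0.815 ≈ 144030 N (5 s.f.)

144030 N


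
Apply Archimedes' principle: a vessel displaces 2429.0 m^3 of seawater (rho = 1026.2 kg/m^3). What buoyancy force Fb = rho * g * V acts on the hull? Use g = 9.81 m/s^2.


Formula: Fb = rho * g * V
Substituting: Fb = 1026.2 * 9.81 * 2429.0
Intermediate: 1026.2 * 9.81 = 10067.022
Result: Fb = 10067.022 * 2429.0 ≈ 24453000 N (5 s.f.)

24453000 N


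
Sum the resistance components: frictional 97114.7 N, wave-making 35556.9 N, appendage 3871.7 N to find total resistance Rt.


Formula: Rt = Rf + Rw + Ra
Substituting: Rt = 97114.7 + 35556.9 + 3871.7
Result: Rt = 136543.3 N

136543.3 N


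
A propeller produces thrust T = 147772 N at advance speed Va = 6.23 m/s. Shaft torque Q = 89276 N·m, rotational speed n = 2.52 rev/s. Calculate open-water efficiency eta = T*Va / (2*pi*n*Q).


Formula: eta = T * Va / (2 * pi * n * Q)
Step 1 — numerator = T * Va = 147772 * 6.23 = 920619.56
Step 2 — 2 * pi * n = 2 * pi * 2.52 = 15.833627
Step 3 — denominator = 15.833627 * 89276 = 1413562.88
Step 4 — eta = 920619.56 / 1413562.88 ≈ 0.65128 (5 s.f.)

0.65128


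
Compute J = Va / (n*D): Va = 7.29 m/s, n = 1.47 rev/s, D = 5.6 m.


Formula: J = Va / (n * D)
Step 1 — n * D = 1.47 * 5.6 = 8.232
Step 2 — J = 7.29 / 8.232 ≈ 0.88557 (5 s.f.)

0.88557


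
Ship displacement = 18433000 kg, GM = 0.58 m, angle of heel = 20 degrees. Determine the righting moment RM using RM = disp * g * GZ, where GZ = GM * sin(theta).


Formula: GZ = GM * sin(theta); RM = disp * g * GZ
Step 1 — GZ = 0.58 * sin(20°) = 0.58 * 0.34202 = 0.198372 m
Step 2 — RM = 18433000 * 9.81 * 0.198372 ≈ 35871000 N·m (5 s.f.)

35871000 N·m


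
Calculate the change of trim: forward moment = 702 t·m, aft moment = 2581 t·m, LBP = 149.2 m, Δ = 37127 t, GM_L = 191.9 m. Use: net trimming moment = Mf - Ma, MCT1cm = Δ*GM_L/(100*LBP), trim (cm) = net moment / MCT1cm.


Formula: net trimming moment = Mf - Ma; MCT1cm = Δ*GM_L/(100*LBP); trim = net moment / MCT1cm
Step 1 — net trimming moment = 702 - 2581 = -1879 t·m
Step 2 — MCT1cm = 37127 * 191.9 / (100 * 149.2) = 477.5249 t·m/cm
Step 3 — trim = -1879 / 477.5249 ≈ -3.9349 cm (5 s.f.)

-3.9349 cm


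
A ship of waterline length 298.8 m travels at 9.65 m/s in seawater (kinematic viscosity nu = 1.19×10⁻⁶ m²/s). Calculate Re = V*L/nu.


Formula: Re = V * L / nu
Step 1 — V * L = 9.65 * 298.8 = 2883.42 m^2/s
Step 2 — Re = 2883.42 / 1.19e-6 = 2.42e+09

2.42e+09


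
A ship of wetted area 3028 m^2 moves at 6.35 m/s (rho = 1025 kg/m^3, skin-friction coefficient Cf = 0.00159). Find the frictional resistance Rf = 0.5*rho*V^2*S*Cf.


Formula: Rf = 0.5 * rho * V^2 * S * Cf
Step 1 — V^2 = 6.35^2 = 40.3225
Step 2 — 0.5 * rho * V^2 = 0.5 * 1025 * 40.3225 = 20665.28125
Step 3 — Rf = 20665.28125 * 3028 * 0.00159 ≈ 99493 N (5 s.f.)

99493 N


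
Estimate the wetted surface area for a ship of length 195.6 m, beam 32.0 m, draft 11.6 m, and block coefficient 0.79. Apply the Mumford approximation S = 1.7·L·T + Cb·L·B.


Formula: S = 1.7*L*T + V/T with V = Cb*L*B*T, i.e. S = L * (1.7*T + Cb*B)
Step 1 — 1.7*T = 1.7 * 11.6 = 19.72 m
Step 2 — Cb*B = 0.79 * 32.0 = 25.28 m
Step 3 — 1.7*T + Cb*B = 19.72 + 25.28 = 45.0 m
Step 4 — S = 195.6 * 45.0 ≈ 8802.0 m^2 (5 s.f.)

8802.0 m^2


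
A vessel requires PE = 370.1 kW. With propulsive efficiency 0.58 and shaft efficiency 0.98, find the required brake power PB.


Formula: PB = PE / (eta_D * eta_S)
Step 1 — combined efficiency = eta_D * eta_S = 0.58 * 0.98 = 0.5684
Step 2 — PB = 370.1 / 0.5684 ≈ 651.13 kW (5 s.f.)

651.13 kW


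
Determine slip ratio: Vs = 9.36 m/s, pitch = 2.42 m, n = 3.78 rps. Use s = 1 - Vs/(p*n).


Formula: s = 1 - Vs / (p * n)
Step 1 — p * n = 2.42 * 3.78 = 9.1476
Step 2 — Vs / (p*n) = 9.36 / 9.1476 = 1.023219 (6 d.p.)
Step 3 — s = 1 - 1.023219 = -0.023219

-0.023219


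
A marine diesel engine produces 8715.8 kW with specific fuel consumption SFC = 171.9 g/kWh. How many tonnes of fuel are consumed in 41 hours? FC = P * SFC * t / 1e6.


Formula: FC (tonnes) = P * SFC * t / 1,000,000
Step 1 — P * SFC * t = 8715.8 * 171.9 * 41 = 61428086.82 g
Step 2 — FC (tonnes) = 61428086.82 / 1,000,000 ≈ 61.428 tonnes (5 s.f.)

61.428 tonnes


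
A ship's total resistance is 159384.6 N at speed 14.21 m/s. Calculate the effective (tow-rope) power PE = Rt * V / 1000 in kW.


Formula: PE = Rt * V / 1000 (kW)
Step 1 — PE (W) = 159384.6 * 14.21 = 2264855.166 W
Step 2 — PE (kW) = 2264855.166 / 1000 ≈ 2264.9 kW (5 s.f.)

2264.9 kW


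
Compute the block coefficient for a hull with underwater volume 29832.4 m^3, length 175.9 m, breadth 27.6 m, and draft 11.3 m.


Formula: Cb = V / (L * B * T)
Step 1 — L * B * T = 175.9 * 27.6 * 11.3 = 54859.692 m^3
Step 2 — Cb = 29832.4 / 54859.692 ≈ 0.54379 (5 s.f.)

0.54379


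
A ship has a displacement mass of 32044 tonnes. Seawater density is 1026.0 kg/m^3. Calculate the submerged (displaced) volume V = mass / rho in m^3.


Formula: V = mass / rho
Step 1 — convert tonnes to kg: 32044 t * 1000 = 32044000 kg
Step 2 — V = 32044000 / 1026.0 ≈ 31232 m^3 (5 s.f.)

31232 m^3


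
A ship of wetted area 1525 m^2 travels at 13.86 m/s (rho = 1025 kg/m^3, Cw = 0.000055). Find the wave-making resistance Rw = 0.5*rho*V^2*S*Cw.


Formula: Rw = 0.5 * rho * V^2 * S * Cw
Step 1 — V^2 = 13.86^2 = 192.0996
Step 2 — 0.5 * rho * V^2 = 0.5 * 1025 * 192.0996 = 98451.045
Step 3 — Rw = 98451.045 * 1525 * 0.000055 ≈ 8257.6 N (5 s.f.)

8257.6 N


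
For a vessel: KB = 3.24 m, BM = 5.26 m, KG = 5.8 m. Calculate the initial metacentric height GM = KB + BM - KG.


Formula: GM = KB + BM - KG
Step 1 — KM = KB + BM = 3.24 + 5.26 = 8.5 m
Step 2 — GM = KM - KG = 8.5 - 5.8 = 2.7 m

2.7 m


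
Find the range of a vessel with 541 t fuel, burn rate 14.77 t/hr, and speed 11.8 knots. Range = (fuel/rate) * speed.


Formula: endurance = fuel / rate; range = endurance * speed
Step 1 — endurance = 541 / 14.77 = 36.6283 hours
Step 2 — range = 36.6283 * 11.8 ≈ 432.21 nautical miles (5 s.f.)

432.21 NM


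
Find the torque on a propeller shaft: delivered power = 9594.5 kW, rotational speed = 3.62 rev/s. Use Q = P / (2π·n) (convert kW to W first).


Formula: Q = P_W / (2 * pi * n)
Step 1 — P_W = 9594.5 kW * 1000 = 9594500.0 W
Step 2 — 2 * pi * n = 2 * pi * 3.62 = 22.745131
Step 3 — Q = 9594500.0 / 22.745131 ≈ 421830 N·m (5 s.f.)

421830 N·m


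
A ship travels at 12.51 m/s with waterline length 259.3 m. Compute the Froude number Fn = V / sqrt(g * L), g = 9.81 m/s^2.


Formula: Fn = V / sqrt(g * L)
Step 1 — g * L = 9.81 * 259.3 = 2543.733
Step 2 — sqrt(g * L) = sqrt(2543.733) = 50.435434
Step 3 — Fn = 12.51 / 50.435434 ≈ 0.24804 (5 s.f.)

0.24804


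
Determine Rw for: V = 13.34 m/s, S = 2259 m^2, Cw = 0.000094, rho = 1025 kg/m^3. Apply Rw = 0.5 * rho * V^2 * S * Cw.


Formula: Rw = 0.5 * rho * V^2 * S * Cw
Step 1 — V^2 = 13.34^2 = 177.9556
Step 2 — 0.5 * rho * V^2 = 0.5 * 1025 * 177.9556 = 91202.245
Step 3 — Rw = 91202.245 * 2259 * 0.000094 ≈ 19366 N (5 s.f.)

19366 N


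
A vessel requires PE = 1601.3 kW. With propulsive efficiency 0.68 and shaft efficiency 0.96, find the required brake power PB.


Formula: PB = PE / (eta_D * eta_S)
Step 1 — combined efficiency = eta_D * eta_S = 0.68 * 0.96 = 0.6528
Step 2 — PB = 1601.3 / 0.6528 ≈ 2453.0 kW (5 s.f.)

2453.0 kW


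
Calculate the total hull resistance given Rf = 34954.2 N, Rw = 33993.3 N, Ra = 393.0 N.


Formula: Rt = Rf + Rw + Ra
Substituting: Rt = 34954.2 + 33993.3 + 393.0
Result: Rt = 69340.5 N

69340.5 N


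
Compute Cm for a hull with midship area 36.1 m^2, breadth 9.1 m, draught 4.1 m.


Formula: Cm = Am / (B * T)
Step 1 — B * T = 9.1 * 4.1 = 37.31 m^2
Step 2 — Cm = 36.1 / 37.31 ≈ 0.96757 (5 s.f.)

0.96757


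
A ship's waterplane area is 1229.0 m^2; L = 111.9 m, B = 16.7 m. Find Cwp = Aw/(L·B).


Formula: Cwp = Aw / (L * B)
Step 1 — L * B = 111.9 * 16.7 = 1868.73 m^2
Step 2 — Cwp = 1229.0 / 1868.73 ≈ 0.65767 (5 s.f.)

0.65767


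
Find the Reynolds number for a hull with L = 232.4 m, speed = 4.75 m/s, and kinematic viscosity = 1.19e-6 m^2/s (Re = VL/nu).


Formula: Re = V * L / nu
Step 1 — V * L = 4.75 * 232.4 = 1103.9 m^2/s
Step 2 — Re = 1103.9 / 1.19e-6 = 9.28e+08

9.28e+08


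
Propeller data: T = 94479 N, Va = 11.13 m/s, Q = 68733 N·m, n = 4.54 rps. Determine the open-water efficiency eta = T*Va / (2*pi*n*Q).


Formula: eta = T * Va / (2 * pi * n * Q)
Step 1 — numerator = T * Va = 94479 * 11.13 = 1051551.27
Step 2 — 2 * pi * n = 2 * pi * 4.54 = 28.525661
Step 3 — denominator = 28.525661 * 68733 = 1960654.26
Step 4 — eta = 1051551.27 / 1960654.26 ≈ 0.53633 (5 s.f.)

0.53633


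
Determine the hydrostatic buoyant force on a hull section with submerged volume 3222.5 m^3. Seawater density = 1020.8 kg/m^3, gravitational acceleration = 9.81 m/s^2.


Formula: Fb = rho * g * V
Substituting: Fb = 1020.8 * 9.81 * 3222.5
Intermediate: 1020.8 * 9.81 = 10014.048
Result: Fb = 10014.048 * 3222.5 ≈ 32270000 N (5 s.f.)

32270000 N


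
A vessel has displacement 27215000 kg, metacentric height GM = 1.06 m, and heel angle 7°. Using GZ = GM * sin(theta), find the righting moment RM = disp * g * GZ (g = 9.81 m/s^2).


Formula: GZ = GM * sin(theta); RM = disp * g * GZ
Step 1 — GZ = 1.06 * sin(7°) = 1.06 * 0.121869 = 0.129181 m
Step 2 — RM = 27215000 * 9.81 * 0.129181 ≈ 34489000 N·m (5 s.f.)

34489000 N·m


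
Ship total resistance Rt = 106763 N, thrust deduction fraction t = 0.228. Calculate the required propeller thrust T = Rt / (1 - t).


Formula: T = Rt / (1 - t)
Step 1 — (1 - t) = 1 - 0.228 = 0.772
Step 2 — T = 106763 / 0.772 ≈ 138290 N (5 s.f.)

138290 N
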